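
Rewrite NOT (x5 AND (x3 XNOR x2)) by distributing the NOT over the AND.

NOT x5 OR NOT (x3 XNOR x2)
De Morgan's: NOT(AND of terms) = OR of negations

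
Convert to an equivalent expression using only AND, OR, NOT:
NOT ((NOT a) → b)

(NOT a) AND NOT b
(Negated implication: NOT(A → B) = A AND NOT B)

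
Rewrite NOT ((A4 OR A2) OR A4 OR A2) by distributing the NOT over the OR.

NOT (A4 OR A2) AND NOT A4 AND NOT A2
De Morgan's: NOT(OR of terms) = AND of negations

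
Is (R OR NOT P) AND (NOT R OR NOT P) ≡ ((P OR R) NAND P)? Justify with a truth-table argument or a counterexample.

Yes, they are equivalent — the two output columns agree on all 4 assignments:
R | P | Expression 1 | Expression 2
-----------------------------------
0 | 0 | 1 | 1
0 | 1 | 0 | 0
1 | 0 | 1 | 1
1 | 1 | 0 | 0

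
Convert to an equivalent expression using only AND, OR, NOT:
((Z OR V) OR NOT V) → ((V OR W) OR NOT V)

NOT ((Z OR V) OR NOT V) OR ((V OR W) OR NOT V)
(Implication elimination: A → B = NOT A OR B)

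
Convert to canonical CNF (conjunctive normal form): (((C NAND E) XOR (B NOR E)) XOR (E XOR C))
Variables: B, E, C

(B OR E OR C) AND (B OR NOT E OR C) AND (B OR NOT E OR NOT C) AND (NOT B OR E OR NOT C) AND (NOT B OR NOT E OR C) AND (NOT B OR NOT E OR NOT C)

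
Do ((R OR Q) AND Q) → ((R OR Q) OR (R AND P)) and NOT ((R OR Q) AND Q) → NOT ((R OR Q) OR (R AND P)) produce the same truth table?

No, Inverse is not equivalent to original (counterexample: P=0, Q=0, R=1)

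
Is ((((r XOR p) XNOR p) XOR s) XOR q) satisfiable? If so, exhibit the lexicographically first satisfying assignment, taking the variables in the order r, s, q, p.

r=0, s=0, q=0, p=0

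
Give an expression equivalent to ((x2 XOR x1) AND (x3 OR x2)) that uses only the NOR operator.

((((((x2 NOR x1) NOR (x2 NOR x1)) NOR ((x2 NOR x1) NOR (x2 NOR x1))) NOR ((((x2 NOR x2) NOR (x1 NOR x1)) NOR ((x2 NOR x2) NOR (x1 NOR x1))) NOR (((x2 NOR x2) NOR (x1 NOR x1)) NOR ((x2 NOR x2) NOR (x1 NOR x1))))) NOR ((((x2 NOR x1) NOR (x2 NOR x1)) NOR ((x2 NOR x1) NOR (x2 NOR x1))) NOR ((((x2 NOR x2) NOR (x1 NOR x1)) NOR ((x2 NOR x2) NOR (x1 NOR x1))) NOR (((x2 NOR x2) NOR (x1 NOR x1)) NOR ((x2 NOR x2) NOR (x1 NOR x1)))))) NOR (((x3 NOR x2) NOR (x3 NOR x2)) NOR ((x3 NOR x2) NOR (x3 NOR x2))))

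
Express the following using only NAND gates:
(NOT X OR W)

(((X NAND X) NAND (X NAND X)) NAND (W NAND W))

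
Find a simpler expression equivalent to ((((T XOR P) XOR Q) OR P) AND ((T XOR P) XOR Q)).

By absorption (E AND (E OR v) = E):
= ((T XOR P) XOR Q)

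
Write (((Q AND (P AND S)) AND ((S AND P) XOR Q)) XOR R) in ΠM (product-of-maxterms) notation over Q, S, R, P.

ΠM(0, 1, 4, 5, 8, 9, 12, 13) = (Q OR S OR R OR P) AND (Q OR S OR R OR NOT P) AND (Q OR NOT S OR R OR P) AND (Q OR NOT S OR R OR NOT P) AND (NOT Q OR S OR R OR P) AND (NOT Q OR S OR R OR NOT P) AND (NOT Q OR NOT S OR R OR P) AND (NOT Q OR NOT S OR R OR NOT P)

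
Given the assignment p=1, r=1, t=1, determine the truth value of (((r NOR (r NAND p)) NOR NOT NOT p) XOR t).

Substituting: (((1 NOR (1 NAND 1)) NOR NOT NOT 1) XOR 1)
= 1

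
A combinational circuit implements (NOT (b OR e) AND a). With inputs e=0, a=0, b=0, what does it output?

Substituting: (NOT (0 OR 0) AND 0)
= 0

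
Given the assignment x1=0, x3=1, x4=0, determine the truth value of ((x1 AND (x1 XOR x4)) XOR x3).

Substituting: ((0 AND (0 XOR 0)) XOR 1)
= 1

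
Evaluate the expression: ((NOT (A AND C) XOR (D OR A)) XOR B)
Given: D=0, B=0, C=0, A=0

Substituting: ((NOT (0 AND 0) XOR (0 OR 0)) XOR 0)
= 1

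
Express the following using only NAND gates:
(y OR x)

((y NAND y) NAND (x NAND x))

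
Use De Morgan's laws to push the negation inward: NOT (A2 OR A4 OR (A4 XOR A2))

NOT A2 AND NOT A4 AND NOT (A4 XOR A2)
De Morgan's: NOT(OR of terms) = AND of negations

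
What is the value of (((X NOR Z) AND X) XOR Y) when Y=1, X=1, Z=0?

Substituting: (((1 NOR 0) AND 1) XOR 1)
= 1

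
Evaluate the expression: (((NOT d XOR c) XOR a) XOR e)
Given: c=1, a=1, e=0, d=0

Substituting: (((NOT 0 XOR 1) XOR 1) XOR 0)
= 1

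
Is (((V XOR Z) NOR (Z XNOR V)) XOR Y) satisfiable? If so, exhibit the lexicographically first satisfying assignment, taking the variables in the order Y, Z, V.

Y=1, Z=0, V=0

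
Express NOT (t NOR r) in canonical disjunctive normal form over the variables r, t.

(NOT r AND t) OR (r AND NOT t) OR (r AND t)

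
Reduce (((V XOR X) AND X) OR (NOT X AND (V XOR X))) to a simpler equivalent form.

By distribution ((E AND v) OR (E AND NOT v) = E):
= (V XOR X)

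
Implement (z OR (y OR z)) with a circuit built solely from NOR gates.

((z NOR ((y NOR z) NOR (y NOR z))) NOR (z NOR ((y NOR z) NOR (y NOR z))))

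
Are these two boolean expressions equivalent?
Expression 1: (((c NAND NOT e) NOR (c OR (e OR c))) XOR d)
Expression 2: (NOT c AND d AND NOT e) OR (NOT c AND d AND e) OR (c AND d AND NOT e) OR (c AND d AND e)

Yes, they are equivalent — the two output columns agree on all 8 assignments:
c | d | e | Expression 1 | Expression 2
---------------------------------------
0 | 0 | 0 | 0 | 0
0 | 0 | 1 | 0 | 0
0 | 1 | 0 | 1 | 1
0 | 1 | 1 | 1 | 1
1 | 0 | 0 | 0 | 0
1 | 0 | 1 | 0 | 0
1 | 1 | 0 | 1 | 1
1 | 1 | 1 | 1 | 1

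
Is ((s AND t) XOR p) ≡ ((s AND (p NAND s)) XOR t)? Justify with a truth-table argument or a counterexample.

No. Counterexample: with t=0, s=0, p=1, Expression 1 = 1 but Expression 2 = 0.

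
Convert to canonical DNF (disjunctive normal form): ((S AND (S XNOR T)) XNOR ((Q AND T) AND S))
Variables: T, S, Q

(NOT T AND NOT S AND NOT Q) OR (NOT T AND NOT S AND Q) OR (NOT T AND S AND NOT Q) OR (NOT T AND S AND Q) OR (T AND NOT S AND NOT Q) OR (T AND NOT S AND Q) OR (T AND S AND Q)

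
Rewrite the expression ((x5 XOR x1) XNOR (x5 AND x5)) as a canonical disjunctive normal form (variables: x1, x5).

(NOT x1 AND NOT x5) OR (NOT x1 AND x5)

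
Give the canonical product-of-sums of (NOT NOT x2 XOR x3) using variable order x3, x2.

ΠM(0, 3) = (x3 OR x2) AND (NOT x3 OR NOT x2)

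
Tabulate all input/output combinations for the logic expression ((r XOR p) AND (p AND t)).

r | t | p | Output
------------------
0 | 0 | 0 | 0
0 | 0 | 1 | 0
0 | 1 | 0 | 0
0 | 1 | 1 | 1
1 | 0 | 0 | 0
1 | 0 | 1 | 0
1 | 1 | 0 | 0
1 | 1 | 1 | 0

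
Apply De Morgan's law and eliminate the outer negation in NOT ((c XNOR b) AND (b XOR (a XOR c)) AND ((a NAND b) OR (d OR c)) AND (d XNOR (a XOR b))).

NOT (c XNOR b) OR NOT (b XOR (a XOR c)) OR NOT ((a NAND b) OR (d OR c)) OR NOT (d XNOR (a XOR b))
De Morgan's: NOT(AND of terms) = OR of negations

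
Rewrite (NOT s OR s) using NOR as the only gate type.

(((s NOR s) NOR s) NOR ((s NOR s) NOR s))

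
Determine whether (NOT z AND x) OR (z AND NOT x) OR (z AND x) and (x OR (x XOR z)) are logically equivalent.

Yes, they are equivalent — the two output columns agree on all 4 assignments:
z | x | Expression 1 | Expression 2
-----------------------------------
0 | 0 | 0 | 0
0 | 1 | 1 | 1
1 | 0 | 1 | 1
1 | 1 | 1 | 1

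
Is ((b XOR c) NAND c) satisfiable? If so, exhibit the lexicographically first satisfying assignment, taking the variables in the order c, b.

c=0, b=0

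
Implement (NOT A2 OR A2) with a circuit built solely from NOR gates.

(((A2 NOR A2) NOR A2) NOR ((A2 NOR A2) NOR A2))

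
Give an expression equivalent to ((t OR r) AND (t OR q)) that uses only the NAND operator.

((((t NAND t) NAND (r NAND r)) NAND ((t NAND t) NAND (q NAND q))) NAND (((t NAND t) NAND (r NAND r)) NAND ((t NAND t) NAND (q NAND q))))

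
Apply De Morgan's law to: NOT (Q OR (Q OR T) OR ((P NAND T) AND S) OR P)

NOT Q AND NOT (Q OR T) AND NOT ((P NAND T) AND S) AND NOT P
De Morgan's: NOT(OR of terms) = AND of negations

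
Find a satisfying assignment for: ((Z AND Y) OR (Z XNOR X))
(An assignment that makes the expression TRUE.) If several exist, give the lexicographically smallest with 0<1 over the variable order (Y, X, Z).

Y=0, X=0, Z=0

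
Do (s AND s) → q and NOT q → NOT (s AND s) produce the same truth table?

Yes, Contrapositive is always equivalent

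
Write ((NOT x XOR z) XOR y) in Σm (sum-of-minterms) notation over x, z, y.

Σm(0, 3, 5, 6) = (NOT x AND NOT z AND NOT y) OR (NOT x AND z AND y) OR (x AND NOT z AND y) OR (x AND z AND NOT y)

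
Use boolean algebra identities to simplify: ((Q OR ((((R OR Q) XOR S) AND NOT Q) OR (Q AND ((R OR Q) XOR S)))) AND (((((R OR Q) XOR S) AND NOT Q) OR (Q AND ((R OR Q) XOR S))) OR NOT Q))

By distribution ((E OR v) AND (E OR NOT v) = E) then distribution ((E AND v) OR (E AND NOT v) = E):
= ((R OR Q) XOR S)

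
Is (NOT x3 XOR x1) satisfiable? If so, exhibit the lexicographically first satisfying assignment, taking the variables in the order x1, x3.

x1=0, x3=0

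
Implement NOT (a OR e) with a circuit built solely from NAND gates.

(((a NAND a) NAND (e NAND e)) NAND ((a NAND a) NAND (e NAND e)))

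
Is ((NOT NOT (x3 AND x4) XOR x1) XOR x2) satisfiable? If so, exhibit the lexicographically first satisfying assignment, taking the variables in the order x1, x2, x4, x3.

x1=0, x2=0, x4=1, x3=1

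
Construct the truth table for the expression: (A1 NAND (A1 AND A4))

A1 | A4 | Output
----------------
0 | 0 | 1
0 | 1 | 1
1 | 0 | 1
1 | 1 | 0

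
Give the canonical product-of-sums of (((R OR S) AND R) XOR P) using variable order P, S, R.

ΠM(0, 2, 5, 7) = (P OR S OR R) AND (P OR NOT S OR R) AND (NOT P OR S OR NOT R) AND (NOT P OR NOT S OR NOT R)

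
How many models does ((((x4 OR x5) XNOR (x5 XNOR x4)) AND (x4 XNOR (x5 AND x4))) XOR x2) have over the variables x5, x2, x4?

Satisfying assignments: (0,1,0), (0,1,1), (1,0,1), (1,1,0)
Count: 4 out of 8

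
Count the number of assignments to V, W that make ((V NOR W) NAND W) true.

Satisfying assignments: (0,0), (0,1), (1,0), (1,1)
Count: 4 out of 4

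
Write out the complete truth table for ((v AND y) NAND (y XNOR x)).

y | v | x | Output
------------------
0 | 0 | 0 | 1
0 | 0 | 1 | 1
0 | 1 | 0 | 1
0 | 1 | 1 | 1
1 | 0 | 0 | 1
1 | 0 | 1 | 1
1 | 1 | 0 | 1
1 | 1 | 1 | 0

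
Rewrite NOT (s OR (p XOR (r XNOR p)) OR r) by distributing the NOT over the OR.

NOT s AND NOT (p XOR (r XNOR p)) AND NOT r
De Morgan's: NOT(OR of terms) = AND of negations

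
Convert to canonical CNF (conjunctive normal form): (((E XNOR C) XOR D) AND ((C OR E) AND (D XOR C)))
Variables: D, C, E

(D OR C OR E) AND (D OR C OR NOT E) AND (D OR NOT C OR E) AND (NOT D OR C OR E) AND (NOT D OR NOT C OR E) AND (NOT D OR NOT C OR NOT E)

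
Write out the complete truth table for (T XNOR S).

S | T | Output
--------------
0 | 0 | 1
0 | 1 | 0
1 | 0 | 0
1 | 1 | 1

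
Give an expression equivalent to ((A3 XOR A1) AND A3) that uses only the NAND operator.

((((A3 NAND (A3 NAND A1)) NAND (A1 NAND (A3 NAND A1))) NAND A3) NAND (((A3 NAND (A3 NAND A1)) NAND (A1 NAND (A3 NAND A1))) NAND A3))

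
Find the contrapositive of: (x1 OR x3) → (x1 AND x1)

Contrapositive: NOT (x1 AND x1) → NOT (x1 OR x3)
Note: A statement and its contrapositive are logically equivalent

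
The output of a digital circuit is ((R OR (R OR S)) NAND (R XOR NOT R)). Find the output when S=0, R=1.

Substituting: ((1 OR (1 OR 0)) NAND (1 XOR NOT 1))
= 0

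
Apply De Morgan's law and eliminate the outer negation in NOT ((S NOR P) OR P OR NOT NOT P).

NOT (S NOR P) AND NOT P AND NOT P
De Morgan's: NOT(OR of terms) = AND of negations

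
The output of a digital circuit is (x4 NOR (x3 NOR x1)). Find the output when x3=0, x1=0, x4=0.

Substituting: (0 NOR (0 NOR 0))
= 0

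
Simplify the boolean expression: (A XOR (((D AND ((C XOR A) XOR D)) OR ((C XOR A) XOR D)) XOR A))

By XOR self-cancellation ((E XOR v) XOR v = E) then absorption (E OR (E AND v) = E):
= ((C XOR A) XOR D)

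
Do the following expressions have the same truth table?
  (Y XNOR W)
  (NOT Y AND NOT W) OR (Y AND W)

Yes, they are equivalent — the two output columns agree on all 4 assignments:
Y | W | Expression 1 | Expression 2
-----------------------------------
0 | 0 | 1 | 1
0 | 1 | 0 | 0
1 | 0 | 0 | 0
1 | 1 | 1 | 1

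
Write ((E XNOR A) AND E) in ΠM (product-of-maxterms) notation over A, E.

ΠM(0, 1, 2) = (A OR E) AND (A OR NOT E) AND (NOT A OR E)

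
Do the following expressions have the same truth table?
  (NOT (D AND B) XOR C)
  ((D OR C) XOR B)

No. Counterexample: with B=0, C=0, D=0, Expression 1 = 1 but Expression 2 = 0.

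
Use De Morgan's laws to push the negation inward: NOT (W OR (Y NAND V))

NOT W AND NOT (Y NAND V)
De Morgan's: NOT(OR of terms) = AND of negations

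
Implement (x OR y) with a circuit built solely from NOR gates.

((x NOR y) NOR (x NOR y))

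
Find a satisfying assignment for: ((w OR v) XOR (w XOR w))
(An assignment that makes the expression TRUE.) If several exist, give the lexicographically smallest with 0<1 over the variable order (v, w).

v=0, w=1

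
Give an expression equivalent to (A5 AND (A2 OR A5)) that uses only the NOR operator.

((A5 NOR A5) NOR (((A2 NOR A5) NOR (A2 NOR A5)) NOR ((A2 NOR A5) NOR (A2 NOR A5))))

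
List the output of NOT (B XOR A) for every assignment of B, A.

B | A | Output
--------------
0 | 0 | 1
0 | 1 | 0
1 | 0 | 0
1 | 1 | 1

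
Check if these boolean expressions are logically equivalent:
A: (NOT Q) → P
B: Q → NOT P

No, Inverse is not equivalent to original (counterexample: T=0, P=0, Q=0)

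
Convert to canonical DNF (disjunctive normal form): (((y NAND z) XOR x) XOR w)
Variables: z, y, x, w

(NOT z AND NOT y AND NOT x AND NOT w) OR (NOT z AND NOT y AND x AND w) OR (NOT z AND y AND NOT x AND NOT w) OR (NOT z AND y AND x AND w) OR (z AND NOT y AND NOT x AND NOT w) OR (z AND NOT y AND x AND w) OR (z AND y AND NOT x AND w) OR (z AND y AND x AND NOT w)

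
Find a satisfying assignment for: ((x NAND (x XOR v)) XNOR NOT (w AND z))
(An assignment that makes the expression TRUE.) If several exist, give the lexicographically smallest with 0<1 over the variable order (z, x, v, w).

z=0, x=0, v=0, w=0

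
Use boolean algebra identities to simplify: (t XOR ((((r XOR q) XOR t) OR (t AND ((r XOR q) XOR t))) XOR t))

By XOR self-cancellation ((E XOR v) XOR v = E) then absorption (E OR (E AND v) = E):
= ((r XOR q) XOR t)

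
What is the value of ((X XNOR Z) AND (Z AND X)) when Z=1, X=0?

Substituting: ((0 XNOR 1) AND (1 AND 0))
= 0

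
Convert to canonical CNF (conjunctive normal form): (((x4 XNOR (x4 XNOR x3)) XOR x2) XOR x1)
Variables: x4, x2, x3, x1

(x4 OR x2 OR x3 OR x1) AND (x4 OR x2 OR NOT x3 OR NOT x1) AND (x4 OR NOT x2 OR x3 OR NOT x1) AND (x4 OR NOT x2 OR NOT x3 OR x1) AND (NOT x4 OR x2 OR x3 OR x1) AND (NOT x4 OR x2 OR NOT x3 OR NOT x1) AND (NOT x4 OR NOT x2 OR x3 OR NOT x1) AND (NOT x4 OR NOT x2 OR NOT x3 OR x1)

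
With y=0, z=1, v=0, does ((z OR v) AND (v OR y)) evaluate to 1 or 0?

Substituting: ((1 OR 0) AND (0 OR 0))
= 0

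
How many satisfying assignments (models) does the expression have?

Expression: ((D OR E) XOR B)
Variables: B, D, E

Satisfying assignments: (0,0,1), (0,1,0), (0,1,1), (1,0,0)
Count: 4 out of 8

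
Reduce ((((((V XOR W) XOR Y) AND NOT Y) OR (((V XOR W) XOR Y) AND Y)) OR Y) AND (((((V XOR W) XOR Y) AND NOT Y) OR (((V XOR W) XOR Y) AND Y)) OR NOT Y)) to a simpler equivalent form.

By distribution ((E OR v) AND (E OR NOT v) = E) then distribution ((E AND v) OR (E AND NOT v) = E):
= ((V XOR W) XOR Y)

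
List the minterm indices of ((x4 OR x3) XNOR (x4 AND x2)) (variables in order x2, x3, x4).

Σm(0, 4, 5, 7) = (NOT x2 AND NOT x3 AND NOT x4) OR (x2 AND NOT x3 AND NOT x4) OR (x2 AND NOT x3 AND x4) OR (x2 AND x3 AND x4)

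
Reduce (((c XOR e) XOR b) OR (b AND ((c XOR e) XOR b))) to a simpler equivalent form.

By absorption (E OR (E AND v) = E):
= ((c XOR e) XOR b)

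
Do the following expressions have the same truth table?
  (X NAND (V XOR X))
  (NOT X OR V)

Yes, they are equivalent — the two output columns agree on all 4 assignments:
X | V | Expression 1 | Expression 2
-----------------------------------
0 | 0 | 1 | 1
0 | 1 | 1 | 1
1 | 0 | 0 | 0
1 | 1 | 1 | 1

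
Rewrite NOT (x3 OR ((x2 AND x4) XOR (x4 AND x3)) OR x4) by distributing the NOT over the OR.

NOT x3 AND NOT ((x2 AND x4) XOR (x4 AND x3)) AND NOT x4
De Morgan's: NOT(OR of terms) = AND of negations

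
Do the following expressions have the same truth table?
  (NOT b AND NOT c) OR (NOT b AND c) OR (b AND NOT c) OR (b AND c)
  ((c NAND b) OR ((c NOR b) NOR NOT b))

Yes, they are equivalent — the two output columns agree on all 4 assignments:
b | c | Expression 1 | Expression 2
-----------------------------------
0 | 0 | 1 | 1
0 | 1 | 1 | 1
1 | 0 | 1 | 1
1 | 1 | 1 | 1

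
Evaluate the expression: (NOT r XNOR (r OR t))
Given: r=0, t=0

Substituting: (NOT 0 XNOR (0 OR 0))
= 0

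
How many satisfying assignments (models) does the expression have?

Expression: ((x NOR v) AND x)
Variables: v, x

No assignment satisfies the expression.
Count: 0 out of 4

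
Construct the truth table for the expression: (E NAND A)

A | E | Output
--------------
0 | 0 | 1
0 | 1 | 1
1 | 0 | 1
1 | 1 | 0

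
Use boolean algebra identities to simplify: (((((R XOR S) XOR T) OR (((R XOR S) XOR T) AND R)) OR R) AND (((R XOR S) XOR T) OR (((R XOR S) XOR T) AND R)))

By absorption (E AND (E OR v) = E) then absorption (E OR (E AND v) = E):
= ((R XOR S) XOR T)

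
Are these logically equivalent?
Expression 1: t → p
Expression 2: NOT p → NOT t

Yes, Contrapositive is always equivalent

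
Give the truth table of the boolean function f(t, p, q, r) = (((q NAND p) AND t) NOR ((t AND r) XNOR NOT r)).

t | p | q | r | Output
----------------------
0 | 0 | 0 | 0 | 1
0 | 0 | 0 | 1 | 0
0 | 0 | 1 | 0 | 1
0 | 0 | 1 | 1 | 0
0 | 1 | 0 | 0 | 1
0 | 1 | 0 | 1 | 0
0 | 1 | 1 | 0 | 1
0 | 1 | 1 | 1 | 0
1 | 0 | 0 | 0 | 0
1 | 0 | 0 | 1 | 0
1 | 0 | 1 | 0 | 0
1 | 0 | 1 | 1 | 0
1 | 1 | 0 | 0 | 0
1 | 1 | 0 | 1 | 0
1 | 1 | 1 | 0 | 1
1 | 1 | 1 | 1 | 1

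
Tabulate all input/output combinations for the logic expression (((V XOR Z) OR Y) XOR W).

Z | W | Y | V | Output
----------------------
0 | 0 | 0 | 0 | 0
0 | 0 | 0 | 1 | 1
0 | 0 | 1 | 0 | 1
0 | 0 | 1 | 1 | 1
0 | 1 | 0 | 0 | 1
0 | 1 | 0 | 1 | 0
0 | 1 | 1 | 0 | 0
0 | 1 | 1 | 1 | 0
1 | 0 | 0 | 0 | 1
1 | 0 | 0 | 1 | 0
1 | 0 | 1 | 0 | 1
1 | 0 | 1 | 1 | 1
1 | 1 | 0 | 0 | 0
1 | 1 | 0 | 1 | 1
1 | 1 | 1 | 0 | 0
1 | 1 | 1 | 1 | 0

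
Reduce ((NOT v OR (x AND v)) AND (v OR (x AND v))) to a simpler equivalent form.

By distribution ((E OR v) AND (E OR NOT v) = E):
= (x AND v)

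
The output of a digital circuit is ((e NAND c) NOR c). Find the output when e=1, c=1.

Substituting: ((1 NAND 1) NOR 1)
= 0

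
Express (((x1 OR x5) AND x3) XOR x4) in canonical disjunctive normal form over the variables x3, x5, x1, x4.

(NOT x3 AND NOT x5 AND NOT x1 AND x4) OR (NOT x3 AND NOT x5 AND x1 AND x4) OR (NOT x3 AND x5 AND NOT x1 AND x4) OR (NOT x3 AND x5 AND x1 AND x4) OR (x3 AND NOT x5 AND NOT x1 AND x4) OR (x3 AND NOT x5 AND x1 AND NOT x4) OR (x3 AND x5 AND NOT x1 AND NOT x4) OR (x3 AND x5 AND x1 AND NOT x4)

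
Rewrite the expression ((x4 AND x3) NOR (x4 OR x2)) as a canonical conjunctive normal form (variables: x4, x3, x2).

(x4 OR x3 OR NOT x2) AND (x4 OR NOT x3 OR NOT x2) AND (NOT x4 OR x3 OR x2) AND (NOT x4 OR x3 OR NOT x2) AND (NOT x4 OR NOT x3 OR x2) AND (NOT x4 OR NOT x3 OR NOT x2)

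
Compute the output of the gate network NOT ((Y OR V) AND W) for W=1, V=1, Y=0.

Substituting: NOT ((0 OR 1) AND 1)
= 0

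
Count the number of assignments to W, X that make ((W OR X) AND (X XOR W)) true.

Satisfying assignments: (0,1), (1,0)
Count: 2 out of 4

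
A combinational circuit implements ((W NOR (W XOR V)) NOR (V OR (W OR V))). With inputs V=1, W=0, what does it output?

Substituting: ((0 NOR (0 XOR 1)) NOR (1 OR (0 OR 1)))
= 0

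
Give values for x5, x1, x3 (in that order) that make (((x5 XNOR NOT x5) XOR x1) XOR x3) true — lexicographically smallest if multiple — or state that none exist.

x5=0, x1=0, x3=1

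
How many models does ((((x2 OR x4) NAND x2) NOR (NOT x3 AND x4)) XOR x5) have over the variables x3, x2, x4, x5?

Satisfying assignments: (0,0,0,1), (0,0,1,1), (0,1,0,0), (0,1,1,1), (1,0,0,1), (1,0,1,1), (1,1,0,0), (1,1,1,0)
Count: 8 out of 16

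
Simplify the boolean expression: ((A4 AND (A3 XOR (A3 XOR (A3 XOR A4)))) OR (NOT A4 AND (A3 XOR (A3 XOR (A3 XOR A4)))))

By distribution ((E AND v) OR (E AND NOT v) = E) then XOR self-cancellation ((E XOR v) XOR v = E):
= (A3 XOR A4)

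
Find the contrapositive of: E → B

Contrapositive: NOT B → NOT E
Note: A statement and its contrapositive are logically equivalent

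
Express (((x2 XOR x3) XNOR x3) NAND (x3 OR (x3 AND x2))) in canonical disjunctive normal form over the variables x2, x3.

(NOT x2 AND NOT x3) OR (x2 AND NOT x3) OR (x2 AND x3)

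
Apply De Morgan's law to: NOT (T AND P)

NOT T OR NOT P
De Morgan's: NOT(AND of terms) = OR of negations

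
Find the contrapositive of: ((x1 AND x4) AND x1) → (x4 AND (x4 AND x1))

Contrapositive: NOT (x4 AND (x4 AND x1)) → NOT ((x1 AND x4) AND x1)
Note: A statement and its contrapositive are logically equivalent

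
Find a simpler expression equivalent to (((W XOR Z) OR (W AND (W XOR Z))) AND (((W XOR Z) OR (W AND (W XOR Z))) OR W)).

By absorption (E AND (E OR v) = E) then absorption (E OR (E AND v) = E):
= (W XOR Z)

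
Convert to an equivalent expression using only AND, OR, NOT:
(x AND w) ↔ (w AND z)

((x AND w) AND (w AND z)) OR (NOT (x AND w) AND NOT (w AND z))
(Biconditional = both true or both false)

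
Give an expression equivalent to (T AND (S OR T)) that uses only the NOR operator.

((T NOR T) NOR (((S NOR T) NOR (S NOR T)) NOR ((S NOR T) NOR (S NOR T))))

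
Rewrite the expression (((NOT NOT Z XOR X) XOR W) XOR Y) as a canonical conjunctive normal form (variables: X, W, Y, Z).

(X OR W OR Y OR Z) AND (X OR W OR NOT Y OR NOT Z) AND (X OR NOT W OR Y OR NOT Z) AND (X OR NOT W OR NOT Y OR Z) AND (NOT X OR W OR Y OR NOT Z) AND (NOT X OR W OR NOT Y OR Z) AND (NOT X OR NOT W OR Y OR Z) AND (NOT X OR NOT W OR NOT Y OR NOT Z)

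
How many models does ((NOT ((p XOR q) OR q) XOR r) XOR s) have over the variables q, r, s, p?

Satisfying assignments: (0,0,0,0), (0,0,1,1), (0,1,0,1), (0,1,1,0), (1,0,1,0), (1,0,1,1), (1,1,0,0), (1,1,0,1)
Count: 8 out of 16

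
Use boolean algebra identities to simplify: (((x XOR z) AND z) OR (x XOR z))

By absorption (E OR (E AND v) = E):
= (x XOR z)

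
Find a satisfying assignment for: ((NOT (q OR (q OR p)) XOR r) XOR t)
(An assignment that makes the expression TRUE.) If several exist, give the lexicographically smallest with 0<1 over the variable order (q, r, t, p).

q=0, r=0, t=0, p=0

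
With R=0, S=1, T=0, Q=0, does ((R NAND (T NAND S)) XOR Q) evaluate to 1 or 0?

Substituting: ((0 NAND (0 NAND 1)) XOR 0)
= 1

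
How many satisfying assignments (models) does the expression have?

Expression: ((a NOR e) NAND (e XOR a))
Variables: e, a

Satisfying assignments: (0,0), (0,1), (1,0), (1,1)
Count: 4 out of 4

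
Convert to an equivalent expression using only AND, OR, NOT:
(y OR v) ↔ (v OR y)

((y OR v) AND (v OR y)) OR (NOT (y OR v) AND NOT (v OR y))
(Biconditional = both true or both false)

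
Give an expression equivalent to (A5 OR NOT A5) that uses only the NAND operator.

((A5 NAND A5) NAND ((A5 NAND A5) NAND (A5 NAND A5)))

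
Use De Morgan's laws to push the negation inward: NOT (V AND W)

NOT V OR NOT W
De Morgan's: NOT(AND of terms) = OR of negations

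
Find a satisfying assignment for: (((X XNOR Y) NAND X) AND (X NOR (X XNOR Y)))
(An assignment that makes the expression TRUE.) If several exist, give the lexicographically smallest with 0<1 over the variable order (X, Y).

X=0, Y=1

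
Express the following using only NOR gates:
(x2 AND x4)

((x2 NOR x2) NOR (x4 NOR x4))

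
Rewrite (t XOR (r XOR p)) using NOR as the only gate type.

((((t NOR ((((r NOR p) NOR (r NOR p)) NOR ((r NOR p) NOR (r NOR p))) NOR ((((r NOR r) NOR (p NOR p)) NOR ((r NOR r) NOR (p NOR p))) NOR (((r NOR r) NOR (p NOR p)) NOR ((r NOR r) NOR (p NOR p)))))) NOR (t NOR ((((r NOR p) NOR (r NOR p)) NOR ((r NOR p) NOR (r NOR p))) NOR ((((r NOR r) NOR (p NOR p)) NOR ((r NOR r) NOR (p NOR p))) NOR (((r NOR r) NOR (p NOR p)) NOR ((r NOR r) NOR (p NOR p))))))) NOR ((t NOR ((((r NOR p) NOR (r NOR p)) NOR ((r NOR p) NOR (r NOR p))) NOR ((((r NOR r) NOR (p NOR p)) NOR ((r NOR r) NOR (p NOR p))) NOR (((r NOR r) NOR (p NOR p)) NOR ((r NOR r) NOR (p NOR p)))))) NOR (t NOR ((((r NOR p) NOR (r NOR p)) NOR ((r NOR p) NOR (r NOR p))) NOR ((((r NOR r) NOR (p NOR p)) NOR ((r NOR r) NOR (p NOR p))) NOR (((r NOR r) NOR (p NOR p)) NOR ((r NOR r) NOR (p NOR p)))))))) NOR ((((t NOR t) NOR (((((r NOR p) NOR (r NOR p)) NOR ((r NOR p) NOR (r NOR p))) NOR ((((r NOR r) NOR (p NOR p)) NOR ((r NOR r) NOR (p NOR p))) NOR (((r NOR r) NOR (p NOR p)) NOR ((r NOR r) NOR (p NOR p))))) NOR ((((r NOR p) NOR (r NOR p)) NOR ((r NOR p) NOR (r NOR p))) NOR ((((r NOR r) NOR (p NOR p)) NOR ((r NOR r) NOR (p NOR p))) NOR (((r NOR r) NOR (p NOR p)) NOR ((r NOR r) NOR (p NOR p))))))) NOR ((t NOR t) NOR (((((r NOR p) NOR (r NOR p)) NOR ((r NOR p) NOR (r NOR p))) NOR ((((r NOR r) NOR (p NOR p)) NOR ((r NOR r) NOR (p NOR p))) NOR (((r NOR r) NOR (p NOR p)) NOR ((r NOR r) NOR (p NOR p))))) NOR ((((r NOR p) NOR (r NOR p)) NOR ((r NOR p) NOR (r NOR p))) NOR ((((r NOR r) NOR (p NOR p)) NOR ((r NOR r) NOR (p NOR p))) NOR (((r NOR r) NOR (p NOR p)) NOR ((r NOR r) NOR (p NOR p)))))))) NOR (((t NOR t) NOR (((((r NOR p) NOR (r NOR p)) NOR ((r NOR p) NOR (r NOR p))) NOR ((((r NOR r) NOR (p NOR p)) NOR ((r NOR r) NOR (p NOR p))) NOR (((r NOR r) NOR (p NOR p)) NOR ((r NOR r) NOR (p NOR p))))) NOR ((((r NOR p) NOR (r NOR p)) NOR ((r NOR p) NOR (r NOR p))) NOR ((((r NOR r) NOR (p NOR p)) NOR ((r NOR r) NOR (p NOR p))) NOR (((r NOR r) NOR (p NOR p)) NOR ((r NOR r) NOR (p NOR p))))))) NOR ((t NOR t) NOR (((((r NOR p) NOR (r NOR p)) NOR ((r NOR p) NOR (r NOR p))) NOR ((((r NOR r) NOR (p NOR p)) NOR ((r NOR r) NOR (p NOR p))) NOR (((r NOR r) NOR (p NOR p)) NOR ((r NOR r) NOR (p NOR p))))) NOR ((((r NOR p) NOR (r NOR p)) NOR ((r NOR p) NOR (r NOR p))) NOR ((((r NOR r) NOR (p NOR p)) NOR ((r NOR r) NOR (p NOR p))) NOR (((r NOR r) NOR (p NOR p)) NOR ((r NOR r) NOR (p NOR p))))))))))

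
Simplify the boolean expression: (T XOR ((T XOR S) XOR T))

By XOR self-cancellation ((E XOR v) XOR v = E):
= (T XOR S)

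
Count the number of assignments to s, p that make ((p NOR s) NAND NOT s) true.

Satisfying assignments: (0,1), (1,0), (1,1)
Count: 3 out of 4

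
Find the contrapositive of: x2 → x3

Contrapositive: NOT x3 → NOT x2
Note: A statement and its contrapositive are logically equivalent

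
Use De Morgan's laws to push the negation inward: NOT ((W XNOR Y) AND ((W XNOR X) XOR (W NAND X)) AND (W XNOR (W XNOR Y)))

NOT (W XNOR Y) OR NOT ((W XNOR X) XOR (W NAND X)) OR NOT (W XNOR (W XNOR Y))
De Morgan's: NOT(AND of terms) = OR of negations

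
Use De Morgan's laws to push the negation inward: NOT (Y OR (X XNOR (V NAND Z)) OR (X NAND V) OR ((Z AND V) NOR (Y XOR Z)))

NOT Y AND NOT (X XNOR (V NAND Z)) AND NOT (X NAND V) AND NOT ((Z AND V) NOR (Y XOR Z))
De Morgan's: NOT(OR of terms) = AND of negations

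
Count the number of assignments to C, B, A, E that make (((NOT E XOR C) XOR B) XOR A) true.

Satisfying assignments: (0,0,0,0), (0,0,1,1), (0,1,0,1), (0,1,1,0), (1,0,0,1), (1,0,1,0), (1,1,0,0), (1,1,1,1)
Count: 8 out of 16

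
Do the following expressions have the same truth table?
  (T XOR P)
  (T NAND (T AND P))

No. Counterexample: with P=0, T=0, Expression 1 = 0 but Expression 2 = 1.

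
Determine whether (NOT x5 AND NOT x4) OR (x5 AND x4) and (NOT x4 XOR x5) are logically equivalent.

Yes, they are equivalent — the two output columns agree on all 4 assignments:
x5 | x4 | Expression 1 | Expression 2
-------------------------------------
0 | 0 | 1 | 1
0 | 1 | 0 | 0
1 | 0 | 0 | 0
1 | 1 | 1 | 1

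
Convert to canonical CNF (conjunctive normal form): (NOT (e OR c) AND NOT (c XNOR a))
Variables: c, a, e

(c OR a OR e) AND (c OR a OR NOT e) AND (c OR NOT a OR NOT e) AND (NOT c OR a OR e) AND (NOT c OR a OR NOT e) AND (NOT c OR NOT a OR e) AND (NOT c OR NOT a OR NOT e)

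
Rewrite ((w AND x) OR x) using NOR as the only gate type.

((((w NOR w) NOR (x NOR x)) NOR x) NOR (((w NOR w) NOR (x NOR x)) NOR x))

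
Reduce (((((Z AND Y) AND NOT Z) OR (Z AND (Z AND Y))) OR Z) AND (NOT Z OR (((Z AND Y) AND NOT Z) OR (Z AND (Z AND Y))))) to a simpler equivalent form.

By distribution ((E OR v) AND (E OR NOT v) = E) then distribution ((E AND v) OR (E AND NOT v) = E):
= (Z AND Y)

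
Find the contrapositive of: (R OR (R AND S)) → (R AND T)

Contrapositive: NOT (R AND T) → NOT (R OR (R AND S))
Note: A statement and its contrapositive are logically equivalent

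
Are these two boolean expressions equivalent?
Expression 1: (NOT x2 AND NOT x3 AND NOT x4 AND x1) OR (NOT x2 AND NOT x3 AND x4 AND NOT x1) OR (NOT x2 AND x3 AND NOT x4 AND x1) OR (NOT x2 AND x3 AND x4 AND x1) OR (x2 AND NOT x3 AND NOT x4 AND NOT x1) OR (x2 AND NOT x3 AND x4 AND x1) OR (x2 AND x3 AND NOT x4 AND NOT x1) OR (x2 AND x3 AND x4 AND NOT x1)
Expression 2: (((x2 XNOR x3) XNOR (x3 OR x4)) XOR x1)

Yes, they are equivalent — the two output columns agree on all 16 assignments:
x2 | x3 | x4 | x1 | Expression 1 | Expression 2
-----------------------------------------------
0 | 0 | 0 | 0 | 0 | 0
0 | 0 | 0 | 1 | 1 | 1
0 | 0 | 1 | 0 | 1 | 1
0 | 0 | 1 | 1 | 0 | 0
0 | 1 | 0 | 0 | 0 | 0
0 | 1 | 0 | 1 | 1 | 1
0 | 1 | 1 | 0 | 0 | 0
0 | 1 | 1 | 1 | 1 | 1
1 | 0 | 0 | 0 | 1 | 1
1 | 0 | 0 | 1 | 0 | 0
1 | 0 | 1 | 0 | 0 | 0
1 | 0 | 1 | 1 | 1 | 1
1 | 1 | 0 | 0 | 1 | 1
1 | 1 | 0 | 1 | 0 | 0
1 | 1 | 1 | 0 | 1 | 1
1 | 1 | 1 | 1 | 0 | 0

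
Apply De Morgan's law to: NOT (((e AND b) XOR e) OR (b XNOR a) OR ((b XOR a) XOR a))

NOT ((e AND b) XOR e) AND NOT (b XNOR a) AND NOT ((b XOR a) XOR a)
De Morgan's: NOT(OR of terms) = AND of negations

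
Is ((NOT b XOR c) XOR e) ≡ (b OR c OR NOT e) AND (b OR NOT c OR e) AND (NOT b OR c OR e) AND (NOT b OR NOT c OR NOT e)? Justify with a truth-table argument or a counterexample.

Yes, they are equivalent — the two output columns agree on all 8 assignments:
b | c | e | Expression 1 | Expression 2
---------------------------------------
0 | 0 | 0 | 1 | 1
0 | 0 | 1 | 0 | 0
0 | 1 | 0 | 0 | 0
0 | 1 | 1 | 1 | 1
1 | 0 | 0 | 0 | 0
1 | 0 | 1 | 1 | 1
1 | 1 | 0 | 1 | 1
1 | 1 | 1 | 0 | 0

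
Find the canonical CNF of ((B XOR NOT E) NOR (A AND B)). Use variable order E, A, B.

(E OR A OR B) AND (E OR NOT A OR B) AND (E OR NOT A OR NOT B) AND (NOT E OR A OR NOT B) AND (NOT E OR NOT A OR NOT B)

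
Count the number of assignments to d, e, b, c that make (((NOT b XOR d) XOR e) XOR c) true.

Satisfying assignments: (0,0,0,0), (0,0,1,1), (0,1,0,1), (0,1,1,0), (1,0,0,1), (1,0,1,0), (1,1,0,0), (1,1,1,1)
Count: 8 out of 16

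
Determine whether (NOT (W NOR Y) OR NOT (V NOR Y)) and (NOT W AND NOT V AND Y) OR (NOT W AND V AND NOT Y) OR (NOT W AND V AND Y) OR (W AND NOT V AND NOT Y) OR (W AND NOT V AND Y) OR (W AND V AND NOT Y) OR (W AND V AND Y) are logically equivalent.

Yes, they are equivalent — the two output columns agree on all 8 assignments:
W | V | Y | Expression 1 | Expression 2
---------------------------------------
0 | 0 | 0 | 0 | 0
0 | 0 | 1 | 1 | 1
0 | 1 | 0 | 1 | 1
0 | 1 | 1 | 1 | 1
1 | 0 | 0 | 1 | 1
1 | 0 | 1 | 1 | 1
1 | 1 | 0 | 1 | 1
1 | 1 | 1 | 1 | 1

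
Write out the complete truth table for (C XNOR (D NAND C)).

D | C | Output
--------------
0 | 0 | 0
0 | 1 | 1
1 | 0 | 0
1 | 1 | 0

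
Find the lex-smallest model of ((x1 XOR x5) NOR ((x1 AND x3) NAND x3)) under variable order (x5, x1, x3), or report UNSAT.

x5=1, x1=1, x3=1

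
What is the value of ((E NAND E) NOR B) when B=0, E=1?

Substituting: ((1 NAND 1) NOR 0)
= 1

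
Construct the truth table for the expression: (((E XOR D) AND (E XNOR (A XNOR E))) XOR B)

E | A | B | D | Output
----------------------
0 | 0 | 0 | 0 | 0
0 | 0 | 0 | 1 | 0
0 | 0 | 1 | 0 | 1
0 | 0 | 1 | 1 | 1
0 | 1 | 0 | 0 | 0
0 | 1 | 0 | 1 | 1
0 | 1 | 1 | 0 | 1
0 | 1 | 1 | 1 | 0
1 | 0 | 0 | 0 | 0
1 | 0 | 0 | 1 | 0
1 | 0 | 1 | 0 | 1
1 | 0 | 1 | 1 | 1
1 | 1 | 0 | 0 | 1
1 | 1 | 0 | 1 | 0
1 | 1 | 1 | 0 | 0
1 | 1 | 1 | 1 | 1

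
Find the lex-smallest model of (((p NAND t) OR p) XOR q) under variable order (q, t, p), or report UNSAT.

q=0, t=0, p=0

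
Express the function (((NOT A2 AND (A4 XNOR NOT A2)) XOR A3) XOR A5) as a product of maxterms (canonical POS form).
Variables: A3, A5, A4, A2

ΠM(0, 1, 3, 6, 10, 12, 13, 15) = (A3 OR A5 OR A4 OR A2) AND (A3 OR A5 OR A4 OR NOT A2) AND (A3 OR A5 OR NOT A4 OR NOT A2) AND (A3 OR NOT A5 OR NOT A4 OR A2) AND (NOT A3 OR A5 OR NOT A4 OR A2) AND (NOT A3 OR NOT A5 OR A4 OR A2) AND (NOT A3 OR NOT A5 OR A4 OR NOT A2) AND (NOT A3 OR NOT A5 OR NOT A4 OR NOT A2)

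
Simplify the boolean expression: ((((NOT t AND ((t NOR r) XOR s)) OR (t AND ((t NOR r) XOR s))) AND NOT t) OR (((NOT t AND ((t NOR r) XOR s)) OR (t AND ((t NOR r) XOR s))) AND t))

By distribution ((E AND v) OR (E AND NOT v) = E) then distribution ((E AND v) OR (E AND NOT v) = E):
= ((t NOR r) XOR s)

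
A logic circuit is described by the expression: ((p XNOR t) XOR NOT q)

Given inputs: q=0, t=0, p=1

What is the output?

Substituting: ((1 XNOR 0) XOR NOT 0)
= 1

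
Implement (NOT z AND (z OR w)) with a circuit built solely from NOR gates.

(((z NOR z) NOR (z NOR z)) NOR (((z NOR w) NOR (z NOR w)) NOR ((z NOR w) NOR (z NOR w))))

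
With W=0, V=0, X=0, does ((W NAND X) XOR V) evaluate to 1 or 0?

Substituting: ((0 NAND 0) XOR 0)
= 1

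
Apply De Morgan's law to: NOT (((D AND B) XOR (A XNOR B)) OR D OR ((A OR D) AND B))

NOT ((D AND B) XOR (A XNOR B)) AND NOT D AND NOT ((A OR D) AND B)
De Morgan's: NOT(OR of terms) = AND of negations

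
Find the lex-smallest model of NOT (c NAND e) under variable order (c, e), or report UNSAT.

c=1, e=1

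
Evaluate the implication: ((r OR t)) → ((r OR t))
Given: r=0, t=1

Antecedent ((r OR t)) = 1; consequent ((r OR t)) = 1.
1 → 1 = 1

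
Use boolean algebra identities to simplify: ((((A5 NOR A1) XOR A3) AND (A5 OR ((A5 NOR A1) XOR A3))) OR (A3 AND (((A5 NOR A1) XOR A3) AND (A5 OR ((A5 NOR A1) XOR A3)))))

By absorption (E OR (E AND v) = E) then absorption (E AND (E OR v) = E):
= ((A5 NOR A1) XOR A3)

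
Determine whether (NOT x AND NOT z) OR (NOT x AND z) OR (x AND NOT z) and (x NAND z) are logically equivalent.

Yes, they are equivalent — the two output columns agree on all 4 assignments:
x | z | Expression 1 | Expression 2
-----------------------------------
0 | 0 | 1 | 1
0 | 1 | 1 | 1
1 | 0 | 1 | 1
1 | 1 | 0 | 0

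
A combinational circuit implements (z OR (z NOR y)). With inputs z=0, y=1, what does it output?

Substituting: (0 OR (0 NOR 1))
= 0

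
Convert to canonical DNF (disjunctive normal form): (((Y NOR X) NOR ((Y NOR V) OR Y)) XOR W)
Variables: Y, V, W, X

(NOT Y AND NOT V AND W AND NOT X) OR (NOT Y AND NOT V AND W AND X) OR (NOT Y AND V AND NOT W AND X) OR (NOT Y AND V AND W AND NOT X) OR (Y AND NOT V AND W AND NOT X) OR (Y AND NOT V AND W AND X) OR (Y AND V AND W AND NOT X) OR (Y AND V AND W AND X)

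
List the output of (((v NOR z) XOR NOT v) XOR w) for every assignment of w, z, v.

w | z | v | Output
------------------
0 | 0 | 0 | 0
0 | 0 | 1 | 0
0 | 1 | 0 | 1
0 | 1 | 1 | 0
1 | 0 | 0 | 1
1 | 0 | 1 | 1
1 | 1 | 0 | 0
1 | 1 | 1 | 1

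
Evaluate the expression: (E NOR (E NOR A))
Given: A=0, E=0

Substituting: (0 NOR (0 NOR 0))
= 0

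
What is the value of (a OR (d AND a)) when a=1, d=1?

Substituting: (1 OR (1 AND 1))
= 1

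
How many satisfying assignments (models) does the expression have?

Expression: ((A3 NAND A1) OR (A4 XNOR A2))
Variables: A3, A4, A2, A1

Satisfying assignments: (0,0,0,0), (0,0,0,1), (0,0,1,0), (0,0,1,1), (0,1,0,0), (0,1,0,1), (0,1,1,0), (0,1,1,1), (1,0,0,0), (1,0,0,1), (1,0,1,0), (1,1,0,0), (1,1,1,0), (1,1,1,1)
Count: 14 out of 16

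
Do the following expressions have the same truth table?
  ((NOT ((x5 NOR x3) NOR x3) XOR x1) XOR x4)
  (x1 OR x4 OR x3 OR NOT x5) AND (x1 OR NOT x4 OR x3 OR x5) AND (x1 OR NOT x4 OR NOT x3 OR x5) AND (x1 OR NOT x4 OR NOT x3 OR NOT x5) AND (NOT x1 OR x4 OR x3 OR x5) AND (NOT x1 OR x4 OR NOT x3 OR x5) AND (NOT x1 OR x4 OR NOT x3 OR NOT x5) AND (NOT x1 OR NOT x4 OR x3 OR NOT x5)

Yes, they are equivalent — the two output columns agree on all 16 assignments:
x1 | x4 | x3 | x5 | Expression 1 | Expression 2
-----------------------------------------------
0 | 0 | 0 | 0 | 1 | 1
0 | 0 | 0 | 1 | 0 | 0
0 | 0 | 1 | 0 | 1 | 1
0 | 0 | 1 | 1 | 1 | 1
0 | 1 | 0 | 0 | 0 | 0
0 | 1 | 0 | 1 | 1 | 1
0 | 1 | 1 | 0 | 0 | 0
0 | 1 | 1 | 1 | 0 | 0
1 | 0 | 0 | 0 | 0 | 0
1 | 0 | 0 | 1 | 1 | 1
1 | 0 | 1 | 0 | 0 | 0
1 | 0 | 1 | 1 | 0 | 0
1 | 1 | 0 | 0 | 1 | 1
1 | 1 | 0 | 1 | 0 | 0
1 | 1 | 1 | 0 | 1 | 1
1 | 1 | 1 | 1 | 1 | 1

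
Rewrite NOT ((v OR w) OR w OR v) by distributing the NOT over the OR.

NOT (v OR w) AND NOT w AND NOT v
De Morgan's: NOT(OR of terms) = AND of negations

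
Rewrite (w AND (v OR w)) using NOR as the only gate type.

((w NOR w) NOR (((v NOR w) NOR (v NOR w)) NOR ((v NOR w) NOR (v NOR w))))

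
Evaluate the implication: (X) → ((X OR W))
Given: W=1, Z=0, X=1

Antecedent (X) = 1; consequent ((X OR W)) = 1.
1 → 1 = 1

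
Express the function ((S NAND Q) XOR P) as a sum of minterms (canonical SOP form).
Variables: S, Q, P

Σm(0, 2, 4, 7) = (NOT S AND NOT Q AND NOT P) OR (NOT S AND Q AND NOT P) OR (S AND NOT Q AND NOT P) OR (S AND Q AND P)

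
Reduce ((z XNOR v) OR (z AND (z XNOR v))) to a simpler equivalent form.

By absorption (E OR (E AND v) = E):
= (z XNOR v)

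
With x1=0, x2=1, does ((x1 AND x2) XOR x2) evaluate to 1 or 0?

Substituting: ((0 AND 1) XOR 1)
= 1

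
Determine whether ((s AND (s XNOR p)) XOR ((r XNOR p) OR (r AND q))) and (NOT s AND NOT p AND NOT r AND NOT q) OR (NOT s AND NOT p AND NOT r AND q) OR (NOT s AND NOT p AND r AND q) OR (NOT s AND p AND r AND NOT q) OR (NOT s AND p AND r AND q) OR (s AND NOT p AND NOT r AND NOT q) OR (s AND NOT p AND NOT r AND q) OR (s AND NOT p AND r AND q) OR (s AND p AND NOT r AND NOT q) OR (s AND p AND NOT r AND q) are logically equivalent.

Yes, they are equivalent — the two output columns agree on all 16 assignments:
s | p | r | q | Expression 1 | Expression 2
-------------------------------------------
0 | 0 | 0 | 0 | 1 | 1
0 | 0 | 0 | 1 | 1 | 1
0 | 0 | 1 | 0 | 0 | 0
0 | 0 | 1 | 1 | 1 | 1
0 | 1 | 0 | 0 | 0 | 0
0 | 1 | 0 | 1 | 0 | 0
0 | 1 | 1 | 0 | 1 | 1
0 | 1 | 1 | 1 | 1 | 1
1 | 0 | 0 | 0 | 1 | 1
1 | 0 | 0 | 1 | 1 | 1
1 | 0 | 1 | 0 | 0 | 0
1 | 0 | 1 | 1 | 1 | 1
1 | 1 | 0 | 0 | 1 | 1
1 | 1 | 0 | 1 | 1 | 1
1 | 1 | 1 | 0 | 0 | 0
1 | 1 | 1 | 1 | 0 | 0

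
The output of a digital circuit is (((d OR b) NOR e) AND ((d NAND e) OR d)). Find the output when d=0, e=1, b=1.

Substituting: (((0 OR 1) NOR 1) AND ((0 NAND 1) OR 0))
= 0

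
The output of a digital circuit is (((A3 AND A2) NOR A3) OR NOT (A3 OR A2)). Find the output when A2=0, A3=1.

Substituting: (((1 AND 0) NOR 1) OR NOT (1 OR 0))
= 0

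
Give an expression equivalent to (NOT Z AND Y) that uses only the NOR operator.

(((Z NOR Z) NOR (Z NOR Z)) NOR (Y NOR Y))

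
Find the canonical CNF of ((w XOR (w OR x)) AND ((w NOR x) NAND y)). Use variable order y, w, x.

(y OR w OR x) AND (y OR NOT w OR x) AND (y OR NOT w OR NOT x) AND (NOT y OR w OR x) AND (NOT y OR NOT w OR x) AND (NOT y OR NOT w OR NOT x)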